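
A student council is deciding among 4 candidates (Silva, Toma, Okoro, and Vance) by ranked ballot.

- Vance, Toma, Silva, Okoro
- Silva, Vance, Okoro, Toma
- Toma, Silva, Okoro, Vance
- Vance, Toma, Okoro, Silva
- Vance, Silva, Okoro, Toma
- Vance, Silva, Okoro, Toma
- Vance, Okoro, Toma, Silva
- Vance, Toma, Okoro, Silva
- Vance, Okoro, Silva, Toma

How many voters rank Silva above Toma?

4

Ballots ranking Silva above Toma: 4.
Ballots ranking Toma above Silva: 5.
So 4 of 9 voters prefer Silva to Toma.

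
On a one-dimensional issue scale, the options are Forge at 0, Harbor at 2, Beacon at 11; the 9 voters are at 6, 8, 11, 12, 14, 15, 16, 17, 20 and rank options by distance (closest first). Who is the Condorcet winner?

With single-peaked preferences on a line, the Condorcet winner is the candidate closest to the median voter.
The median voter (position 14) is closest to Beacon at 11.
Check: Beacon vs Forge — voters closer to Beacon: 9 of 9.

Beacon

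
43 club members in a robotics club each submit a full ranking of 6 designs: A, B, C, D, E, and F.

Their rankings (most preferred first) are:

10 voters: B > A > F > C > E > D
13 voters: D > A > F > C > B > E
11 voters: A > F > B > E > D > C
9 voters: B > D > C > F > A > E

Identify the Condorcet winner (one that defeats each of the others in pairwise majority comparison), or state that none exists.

There is no Condorcet winner

Head-to-head results (43 voters total):
A vs B: A wins 24–19.
A vs C: A wins 34–9.
A vs D: D wins 22–21.
A vs E: A wins 43–0.
A vs F: A wins 34–9.
B vs C: B wins 30–13.
B vs D: B wins 30–13.
B vs E: B wins 43–0.
B vs F: F wins 24–19.
C vs D: D wins 33–10.
C vs E: C wins 32–11.
C vs F: F wins 34–9.
D vs E: D wins 22–21.
D vs F: D wins 22–21.
E vs F: F wins 43–0.
No candidate beats all others: A beats B beats D beats A, a majority cycle.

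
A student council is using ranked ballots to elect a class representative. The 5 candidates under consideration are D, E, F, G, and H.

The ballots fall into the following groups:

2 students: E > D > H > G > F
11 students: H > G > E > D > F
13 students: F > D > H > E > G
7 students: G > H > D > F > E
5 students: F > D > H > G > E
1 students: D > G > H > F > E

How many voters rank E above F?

Ballots ranking E above F: 2+11 = 13.
Ballots ranking F above E: 13+7+5+1 = 26.
So 13 of 39 voters prefer E to F.

13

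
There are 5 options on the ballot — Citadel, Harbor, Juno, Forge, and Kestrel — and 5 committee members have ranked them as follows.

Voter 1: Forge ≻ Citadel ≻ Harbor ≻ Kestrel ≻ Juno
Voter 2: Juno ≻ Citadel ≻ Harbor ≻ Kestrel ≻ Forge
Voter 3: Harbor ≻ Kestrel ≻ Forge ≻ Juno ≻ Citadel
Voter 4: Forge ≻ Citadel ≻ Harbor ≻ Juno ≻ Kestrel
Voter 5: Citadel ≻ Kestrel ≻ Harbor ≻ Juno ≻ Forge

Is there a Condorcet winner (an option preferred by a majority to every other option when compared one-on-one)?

No

Head-to-head results (5 voters total):
Citadel vs Harbor: Citadel wins 4–1.
Citadel vs Juno: Citadel wins 3–2.
Citadel vs Forge: Forge wins 3–2.
Citadel vs Kestrel: Citadel wins 4–1.
Harbor vs Juno: Harbor wins 4–1.
Harbor vs Forge: Harbor wins 3–2.
Harbor vs Kestrel: Harbor wins 4–1.
Juno vs Forge: Forge wins 3–2.
Juno vs Kestrel: Kestrel wins 3–2.
Forge vs Kestrel: Kestrel wins 3–2.
No candidate beats all others: Citadel beats Harbor beats Forge beats Citadel, a majority cycle.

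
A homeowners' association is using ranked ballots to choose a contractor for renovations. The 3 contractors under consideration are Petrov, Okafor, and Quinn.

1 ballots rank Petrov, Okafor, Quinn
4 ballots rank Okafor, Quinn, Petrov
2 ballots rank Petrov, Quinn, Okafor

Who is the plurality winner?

First-place vote totals:
  Petrov: 3
  Okafor: 4
  Quinn: 0
Okafor has the most first-place votes.

Okafor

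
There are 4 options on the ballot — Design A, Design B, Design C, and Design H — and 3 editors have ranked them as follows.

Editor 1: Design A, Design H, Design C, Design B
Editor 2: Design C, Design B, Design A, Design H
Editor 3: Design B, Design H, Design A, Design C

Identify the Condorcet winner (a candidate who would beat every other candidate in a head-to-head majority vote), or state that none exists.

No Condorcet winner

Head-to-head results (3 voters total):
Design A vs Design B: Design B wins 2–1.
Design A vs Design C: Design A wins 2–1.
Design A vs Design H: Design A wins 2–1.
Design B vs Design C: Design C wins 2–1.
Design B vs Design H: Design B wins 2–1.
Design C vs Design H: Design H wins 2–1.
No candidate beats all others: Design A beats Design C beats Design B beats Design A, a majority cycle.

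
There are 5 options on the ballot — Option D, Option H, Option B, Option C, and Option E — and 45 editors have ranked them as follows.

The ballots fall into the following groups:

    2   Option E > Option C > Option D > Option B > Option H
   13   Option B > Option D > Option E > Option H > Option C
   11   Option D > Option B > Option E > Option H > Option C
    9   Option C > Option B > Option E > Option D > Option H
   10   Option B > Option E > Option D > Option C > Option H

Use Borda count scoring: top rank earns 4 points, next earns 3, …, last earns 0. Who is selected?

Borda scores:
  Option D: 2·2 + 13·3 + 11·4 + 9·1 + 10·2 = 116
  Option H: 2·0 + 13·1 + 11·1 + 9·0 + 10·0 = 24
  Option B: 2·1 + 13·4 + 11·3 + 9·3 + 10·4 = 154
  Option C: 2·3 + 13·0 + 11·0 + 9·4 + 10·1 = 52
  Option E: 2·4 + 13·2 + 11·2 + 9·2 + 10·3 = 104
Option B has the highest total.

Option B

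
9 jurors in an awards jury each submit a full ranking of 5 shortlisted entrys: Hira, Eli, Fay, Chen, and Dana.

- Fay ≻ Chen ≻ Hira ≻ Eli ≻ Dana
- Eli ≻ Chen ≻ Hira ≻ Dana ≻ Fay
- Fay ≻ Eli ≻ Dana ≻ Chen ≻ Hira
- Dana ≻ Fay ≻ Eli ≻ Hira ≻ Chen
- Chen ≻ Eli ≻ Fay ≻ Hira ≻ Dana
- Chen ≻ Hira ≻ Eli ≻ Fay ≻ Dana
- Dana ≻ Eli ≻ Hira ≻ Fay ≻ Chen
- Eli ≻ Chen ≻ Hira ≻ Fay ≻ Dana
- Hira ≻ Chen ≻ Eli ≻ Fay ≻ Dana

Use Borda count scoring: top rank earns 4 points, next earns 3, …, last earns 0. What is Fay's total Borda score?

17

Borda scores:
  Hira: 2 + 2 + 0 + 1 + 1 + 3 + 2 + 2 + 4 = 17
  Eli: 1 + 4 + 3 + 2 + 3 + 2 + 3 + 4 + 2 = 24
  Fay: 4 + 0 + 4 + 3 + 2 + 1 + 1 + 1 + 1 = 17
  Chen: 3 + 3 + 1 + 0 + 4 + 4 + 0 + 3 + 3 = 21
  Dana: 0 + 1 + 2 + 4 + 0 + 0 + 4 + 0 + 0 = 11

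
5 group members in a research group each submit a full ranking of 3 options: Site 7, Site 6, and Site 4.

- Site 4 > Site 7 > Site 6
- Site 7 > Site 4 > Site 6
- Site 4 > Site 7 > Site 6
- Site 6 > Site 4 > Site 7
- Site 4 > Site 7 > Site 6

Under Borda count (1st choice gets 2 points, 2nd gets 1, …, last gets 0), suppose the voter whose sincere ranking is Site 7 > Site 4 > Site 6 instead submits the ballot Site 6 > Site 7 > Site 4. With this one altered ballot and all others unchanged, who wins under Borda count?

Borda totals with the altered ballot: Site 7 4, Site 6 4, Site 4 7.
The winner is unchanged: still Site 4.

Site 4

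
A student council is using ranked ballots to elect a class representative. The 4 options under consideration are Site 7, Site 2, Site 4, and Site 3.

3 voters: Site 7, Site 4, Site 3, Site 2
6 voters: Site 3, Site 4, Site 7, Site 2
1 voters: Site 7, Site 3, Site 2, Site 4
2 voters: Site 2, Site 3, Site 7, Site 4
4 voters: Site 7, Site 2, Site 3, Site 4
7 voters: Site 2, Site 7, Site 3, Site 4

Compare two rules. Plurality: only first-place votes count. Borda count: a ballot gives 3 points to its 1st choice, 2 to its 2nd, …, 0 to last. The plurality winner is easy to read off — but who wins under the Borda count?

Plurality first-place counts: Site 7 8, Site 2 9, Site 4 0, Site 3 6 → Site 2.
Borda totals: Site 7 46, Site 2 36, Site 4 18, Site 3 38 → Site 7.

Site 7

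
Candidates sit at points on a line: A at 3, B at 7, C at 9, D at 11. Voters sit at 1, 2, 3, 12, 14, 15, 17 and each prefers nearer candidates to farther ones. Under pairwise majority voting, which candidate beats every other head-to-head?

With single-peaked preferences on a line, the Condorcet winner is the candidate closest to the median voter.
The median voter (position 12) is closest to D at 11.
Check: D vs B — voters closer to D: 4 of 7.

D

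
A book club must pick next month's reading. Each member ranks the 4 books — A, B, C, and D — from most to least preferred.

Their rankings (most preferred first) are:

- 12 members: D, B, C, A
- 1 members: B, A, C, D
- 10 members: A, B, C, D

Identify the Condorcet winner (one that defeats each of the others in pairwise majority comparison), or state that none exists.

D

Head-to-head results (23 voters total):
A vs B: B wins 13–10.
A vs C: C wins 12–11.
A vs D: D wins 12–11.
B vs C: B wins 23–0.
B vs D: D wins 12–11.
C vs D: D wins 12–11.
D beats each rival — A (12–11), B (12–11), C (12–11) — so D is the Condorcet winner.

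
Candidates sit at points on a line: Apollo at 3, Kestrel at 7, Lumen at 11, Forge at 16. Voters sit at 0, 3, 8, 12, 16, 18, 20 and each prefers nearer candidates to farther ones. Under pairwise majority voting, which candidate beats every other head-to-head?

With single-peaked preferences on a line, the Condorcet winner is the candidate closest to the median voter.
The median voter (position 12) is closest to Lumen at 11.
Check: Lumen vs Forge — voters closer to Lumen: 4 of 7.

Lumen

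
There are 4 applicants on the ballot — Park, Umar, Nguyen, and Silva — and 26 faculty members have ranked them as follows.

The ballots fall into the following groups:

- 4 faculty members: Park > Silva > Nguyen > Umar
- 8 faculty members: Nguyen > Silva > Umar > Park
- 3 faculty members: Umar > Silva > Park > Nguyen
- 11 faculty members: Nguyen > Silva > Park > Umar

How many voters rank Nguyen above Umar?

23

Ballots ranking Nguyen above Umar: 4+8+11 = 23.
Ballots ranking Umar above Nguyen: 3.
So 23 of 26 voters prefer Nguyen to Umar.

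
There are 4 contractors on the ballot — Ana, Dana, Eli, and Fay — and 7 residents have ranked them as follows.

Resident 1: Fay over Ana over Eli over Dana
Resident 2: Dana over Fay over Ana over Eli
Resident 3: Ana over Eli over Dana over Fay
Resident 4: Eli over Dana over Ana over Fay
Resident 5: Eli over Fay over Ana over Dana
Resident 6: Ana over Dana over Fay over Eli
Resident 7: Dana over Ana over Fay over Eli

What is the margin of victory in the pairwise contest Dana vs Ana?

Ballots ranking Dana above Ana: 3.
Ballots ranking Ana above Dana: 4.
Ana wins 4–3, a margin of 1.

1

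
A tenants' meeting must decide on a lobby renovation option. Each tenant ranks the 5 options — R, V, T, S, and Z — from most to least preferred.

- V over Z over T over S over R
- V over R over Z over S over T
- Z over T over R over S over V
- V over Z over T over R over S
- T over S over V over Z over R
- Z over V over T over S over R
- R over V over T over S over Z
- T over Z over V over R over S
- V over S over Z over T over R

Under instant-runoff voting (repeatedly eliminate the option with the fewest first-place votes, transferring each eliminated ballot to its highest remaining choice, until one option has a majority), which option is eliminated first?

Round 1: V 4, T 2, Z 2, R 1, S 0. S has the fewest and is eliminated.
Round 2: V 4, T 2, Z 2, R 1. R has the fewest and is eliminated.
Round 3: V 5, T 2, Z 2. V has a majority.

S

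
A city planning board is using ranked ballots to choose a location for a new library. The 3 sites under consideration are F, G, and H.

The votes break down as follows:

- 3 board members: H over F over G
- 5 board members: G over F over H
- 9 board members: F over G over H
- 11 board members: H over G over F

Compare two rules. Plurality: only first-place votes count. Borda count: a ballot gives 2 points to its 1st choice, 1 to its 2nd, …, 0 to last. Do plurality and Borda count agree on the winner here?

No

Plurality first-place counts: F 9, G 5, H 14 → H.
Borda totals: F 26, G 30, H 28 → G.
The two rules disagree: plurality picks H, Borda picks G.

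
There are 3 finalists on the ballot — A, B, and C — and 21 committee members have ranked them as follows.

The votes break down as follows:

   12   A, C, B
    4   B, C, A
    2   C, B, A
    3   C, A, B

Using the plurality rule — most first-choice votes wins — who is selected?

First-place vote totals:
  A: 12
  B: 4
  C: 5
A has the most first-place votes.

A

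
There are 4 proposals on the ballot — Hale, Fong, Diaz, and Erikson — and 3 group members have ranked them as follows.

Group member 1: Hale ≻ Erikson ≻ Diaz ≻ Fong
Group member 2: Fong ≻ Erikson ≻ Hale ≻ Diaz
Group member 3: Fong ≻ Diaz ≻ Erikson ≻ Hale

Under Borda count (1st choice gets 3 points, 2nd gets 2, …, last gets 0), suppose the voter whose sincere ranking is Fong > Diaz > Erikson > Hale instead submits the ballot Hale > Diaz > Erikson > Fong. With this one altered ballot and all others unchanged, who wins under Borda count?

Borda totals with the altered ballot: Hale 7, Fong 3, Diaz 3, Erikson 5.
The switch changes the winner from Fong to Hale.

Hale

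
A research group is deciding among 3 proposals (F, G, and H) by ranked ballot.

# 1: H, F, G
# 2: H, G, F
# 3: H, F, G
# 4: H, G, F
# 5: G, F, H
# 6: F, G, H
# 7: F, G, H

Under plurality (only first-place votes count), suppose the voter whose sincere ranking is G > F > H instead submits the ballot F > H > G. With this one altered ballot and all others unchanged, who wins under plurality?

H

First-place totals with the altered ballot: F 3, G 0, H 4.
The winner is unchanged: still H.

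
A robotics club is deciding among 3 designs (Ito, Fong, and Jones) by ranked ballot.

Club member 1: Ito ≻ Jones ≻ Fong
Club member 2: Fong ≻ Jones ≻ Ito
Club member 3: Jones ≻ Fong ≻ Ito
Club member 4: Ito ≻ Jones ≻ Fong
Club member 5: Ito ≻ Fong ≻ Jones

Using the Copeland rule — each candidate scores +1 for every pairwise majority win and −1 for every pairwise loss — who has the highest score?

Ito

Pairwise results:
  Ito vs Fong: Ito wins 3–2.
  Ito vs Jones: Ito wins 3–2.
  Fong vs Jones: Jones wins 3–2.
Copeland scores (wins − losses):
  Ito: 2 − 0 = 2
  Fong: 0 − 2 = -2
  Jones: 1 − 1 = 0
Ito has the best Copeland score.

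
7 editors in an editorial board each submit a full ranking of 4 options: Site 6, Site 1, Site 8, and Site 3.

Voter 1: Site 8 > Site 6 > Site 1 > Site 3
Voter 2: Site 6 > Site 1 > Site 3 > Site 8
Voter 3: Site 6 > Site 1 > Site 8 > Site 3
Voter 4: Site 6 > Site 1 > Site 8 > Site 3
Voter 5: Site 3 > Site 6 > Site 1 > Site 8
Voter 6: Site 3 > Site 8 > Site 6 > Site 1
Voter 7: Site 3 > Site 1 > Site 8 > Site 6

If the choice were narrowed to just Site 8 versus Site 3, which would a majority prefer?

Site 3

Ballots ranking Site 8 above Site 3: 3.
Ballots ranking Site 3 above Site 8: 4.
Site 3 wins the head-to-head, 4–3.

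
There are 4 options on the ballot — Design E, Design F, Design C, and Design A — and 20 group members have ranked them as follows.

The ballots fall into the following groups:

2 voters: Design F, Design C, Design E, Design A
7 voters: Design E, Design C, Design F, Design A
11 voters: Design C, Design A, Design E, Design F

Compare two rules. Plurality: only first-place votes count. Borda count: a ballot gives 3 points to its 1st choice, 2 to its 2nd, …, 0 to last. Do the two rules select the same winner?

Yes

Plurality first-place counts: Design E 7, Design F 2, Design C 11, Design A 0 → Design C.
Borda totals: Design E 34, Design F 13, Design C 51, Design A 22 → Design C.
The two rules agree on Design C.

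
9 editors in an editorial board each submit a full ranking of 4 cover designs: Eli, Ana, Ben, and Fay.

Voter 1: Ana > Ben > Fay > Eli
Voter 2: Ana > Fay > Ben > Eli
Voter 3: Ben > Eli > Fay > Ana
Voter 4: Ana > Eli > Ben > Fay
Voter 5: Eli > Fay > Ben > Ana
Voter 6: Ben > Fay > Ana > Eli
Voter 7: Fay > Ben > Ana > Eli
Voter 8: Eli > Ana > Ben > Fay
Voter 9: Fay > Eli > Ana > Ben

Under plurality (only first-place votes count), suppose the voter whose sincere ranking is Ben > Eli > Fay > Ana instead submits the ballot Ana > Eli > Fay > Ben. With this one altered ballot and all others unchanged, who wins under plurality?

First-place totals with the altered ballot: Eli 2, Ana 4, Ben 1, Fay 2.
The winner is unchanged: still Ana.

Ana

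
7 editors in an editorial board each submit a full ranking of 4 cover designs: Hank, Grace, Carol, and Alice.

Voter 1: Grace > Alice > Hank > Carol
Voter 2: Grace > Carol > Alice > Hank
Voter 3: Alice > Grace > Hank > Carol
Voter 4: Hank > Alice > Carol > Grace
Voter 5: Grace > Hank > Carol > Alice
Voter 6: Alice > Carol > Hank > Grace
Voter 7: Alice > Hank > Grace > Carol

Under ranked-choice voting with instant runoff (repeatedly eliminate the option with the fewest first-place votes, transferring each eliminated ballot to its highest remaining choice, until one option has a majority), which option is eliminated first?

Round 1: Grace 3, Alice 3, Hank 1, Carol 0. Carol has the fewest and is eliminated.
Round 2: Grace 3, Alice 3, Hank 1. Hank has the fewest and is eliminated.
Round 3: Alice 4, Grace 3. Alice has a majority.

Carol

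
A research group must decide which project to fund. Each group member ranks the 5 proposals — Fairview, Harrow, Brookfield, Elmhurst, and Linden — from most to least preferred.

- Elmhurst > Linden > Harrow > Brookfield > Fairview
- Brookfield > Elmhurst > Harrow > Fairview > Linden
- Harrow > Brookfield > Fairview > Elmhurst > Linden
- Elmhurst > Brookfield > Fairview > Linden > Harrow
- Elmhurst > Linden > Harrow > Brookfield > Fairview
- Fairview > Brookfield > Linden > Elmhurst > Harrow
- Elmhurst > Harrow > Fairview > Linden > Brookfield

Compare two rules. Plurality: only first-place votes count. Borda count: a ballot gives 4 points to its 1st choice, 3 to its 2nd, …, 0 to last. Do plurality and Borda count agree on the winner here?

Yes

Plurality first-place counts: Fairview 1, Harrow 1, Brookfield 1, Elmhurst 4, Linden 0 → Elmhurst.
Borda totals: Fairview 11, Harrow 13, Brookfield 15, Elmhurst 21, Linden 10 → Elmhurst.
The two rules agree on Elmhurst.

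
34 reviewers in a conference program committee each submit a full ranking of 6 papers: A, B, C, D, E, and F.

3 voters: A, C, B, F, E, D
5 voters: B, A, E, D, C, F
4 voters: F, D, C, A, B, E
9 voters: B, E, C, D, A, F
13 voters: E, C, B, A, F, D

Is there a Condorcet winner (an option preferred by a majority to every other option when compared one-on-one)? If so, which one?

Head-to-head results (34 voters total):
A vs B: B wins 27–7.
A vs C: C wins 26–8.
A vs D: A wins 21–13.
A vs E: E wins 22–12.
A vs F: A wins 30–4.
B vs C: C wins 20–14.
B vs D: B wins 30–4.
B vs E: B wins 21–13.
B vs F: B wins 30–4.
C vs D: C wins 25–9.
C vs E: E wins 27–7.
C vs F: C wins 30–4.
D vs E: E wins 30–4.
D vs F: F wins 20–14.
E vs F: E wins 27–7.
No candidate beats all others: B beats E beats C beats B, a majority cycle.

There is no Condorcet winner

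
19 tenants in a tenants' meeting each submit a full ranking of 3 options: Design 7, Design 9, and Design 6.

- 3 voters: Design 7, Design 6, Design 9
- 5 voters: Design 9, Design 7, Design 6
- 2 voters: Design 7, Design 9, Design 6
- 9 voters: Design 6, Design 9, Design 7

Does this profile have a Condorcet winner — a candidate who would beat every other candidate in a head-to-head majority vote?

Head-to-head results (19 voters total):
Design 7 vs Design 9: Design 9 wins 14–5.
Design 7 vs Design 6: Design 7 wins 10–9.
Design 9 vs Design 6: Design 6 wins 12–7.
No candidate beats all others: Design 7 beats Design 6 beats Design 9 beats Design 7, a majority cycle.

No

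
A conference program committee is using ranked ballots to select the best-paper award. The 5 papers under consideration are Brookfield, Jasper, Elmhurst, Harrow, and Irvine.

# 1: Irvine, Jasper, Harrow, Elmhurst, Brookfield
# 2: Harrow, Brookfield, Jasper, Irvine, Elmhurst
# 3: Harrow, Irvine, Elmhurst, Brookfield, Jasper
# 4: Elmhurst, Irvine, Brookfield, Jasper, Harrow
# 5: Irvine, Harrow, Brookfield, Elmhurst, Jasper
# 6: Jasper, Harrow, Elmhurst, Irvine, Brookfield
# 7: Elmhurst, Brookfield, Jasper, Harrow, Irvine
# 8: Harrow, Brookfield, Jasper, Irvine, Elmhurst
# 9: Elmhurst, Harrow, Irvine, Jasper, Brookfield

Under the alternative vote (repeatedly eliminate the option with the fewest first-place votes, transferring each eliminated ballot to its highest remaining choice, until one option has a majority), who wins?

Round 1: Elmhurst 3, Harrow 3, Irvine 2, Jasper 1, Brookfield 0. Brookfield has the fewest and is eliminated.
Round 2: Elmhurst 3, Harrow 3, Irvine 2, Jasper 1. Jasper has the fewest and is eliminated.
Round 3: Harrow 4, Elmhurst 3, Irvine 2. Irvine has the fewest and is eliminated.
Round 4: Harrow 6, Elmhurst 3. Harrow has a majority.

Harrow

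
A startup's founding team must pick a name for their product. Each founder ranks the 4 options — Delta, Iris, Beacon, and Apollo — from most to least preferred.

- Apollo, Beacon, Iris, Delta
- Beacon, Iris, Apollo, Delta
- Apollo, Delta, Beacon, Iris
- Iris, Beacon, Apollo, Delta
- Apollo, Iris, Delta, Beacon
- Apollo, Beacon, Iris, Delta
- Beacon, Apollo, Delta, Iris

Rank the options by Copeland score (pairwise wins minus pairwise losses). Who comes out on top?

Pairwise results:
  Delta vs Iris: Iris wins 5–2.
  Delta vs Beacon: Beacon wins 5–2.
  Delta vs Apollo: Apollo wins 7–0.
  Iris vs Beacon: Beacon wins 5–2.
  Iris vs Apollo: Apollo wins 5–2.
  Beacon vs Apollo: Apollo wins 4–3.
Copeland scores (wins − losses):
  Delta: 0 − 3 = -3
  Iris: 1 − 2 = -1
  Beacon: 2 − 1 = 1
  Apollo: 3 − 0 = 3
Apollo has the best Copeland score.

Apollo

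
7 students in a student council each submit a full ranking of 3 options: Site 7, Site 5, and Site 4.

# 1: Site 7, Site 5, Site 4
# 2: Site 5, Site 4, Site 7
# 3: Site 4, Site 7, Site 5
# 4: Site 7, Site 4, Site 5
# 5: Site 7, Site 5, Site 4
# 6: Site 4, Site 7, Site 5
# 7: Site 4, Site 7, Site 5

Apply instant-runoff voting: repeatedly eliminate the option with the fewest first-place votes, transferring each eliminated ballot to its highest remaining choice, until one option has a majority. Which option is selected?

Site 4

Round 1: Site 7 3, Site 4 3, Site 5 1. Site 5 has the fewest and is eliminated.
Round 2: Site 4 4, Site 7 3. Site 4 has a majority.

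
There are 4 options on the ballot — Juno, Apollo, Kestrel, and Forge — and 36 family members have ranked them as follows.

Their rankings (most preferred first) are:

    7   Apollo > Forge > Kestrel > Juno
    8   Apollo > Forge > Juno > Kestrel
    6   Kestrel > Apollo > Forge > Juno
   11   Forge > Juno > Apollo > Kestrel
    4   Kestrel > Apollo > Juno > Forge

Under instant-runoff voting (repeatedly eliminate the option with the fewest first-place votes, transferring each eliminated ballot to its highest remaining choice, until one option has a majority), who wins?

Apollo

Round 1: Apollo 15, Forge 11, Kestrel 10, Juno 0. Juno has the fewest and is eliminated.
Round 2: Apollo 15, Forge 11, Kestrel 10. Kestrel has the fewest and is eliminated.
Round 3: Apollo 25, Forge 11. Apollo has a majority.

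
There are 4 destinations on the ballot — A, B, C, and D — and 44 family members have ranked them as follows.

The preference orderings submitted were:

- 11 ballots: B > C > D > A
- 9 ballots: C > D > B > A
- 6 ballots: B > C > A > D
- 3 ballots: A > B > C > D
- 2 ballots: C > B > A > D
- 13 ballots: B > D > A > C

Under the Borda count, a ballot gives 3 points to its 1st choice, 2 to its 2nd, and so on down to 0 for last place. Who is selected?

Borda scores:
  A: 11·0 + 9·0 + 6·1 + 3·3 + 2·1 + 13·1 = 30
  B: 11·3 + 9·1 + 6·3 + 3·2 + 2·2 + 13·3 = 109
  C: 11·2 + 9·3 + 6·2 + 3·1 + 2·3 + 13·0 = 70
  D: 11·1 + 9·2 + 6·0 + 3·0 + 2·0 + 13·2 = 55
B has the highest total.

B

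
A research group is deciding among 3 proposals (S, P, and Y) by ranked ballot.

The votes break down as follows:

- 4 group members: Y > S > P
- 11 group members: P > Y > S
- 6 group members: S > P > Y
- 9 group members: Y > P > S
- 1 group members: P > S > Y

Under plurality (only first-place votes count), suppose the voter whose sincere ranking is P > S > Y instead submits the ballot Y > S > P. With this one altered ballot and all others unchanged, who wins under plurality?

Y

First-place totals with the altered ballot: S 6, P 11, Y 14.
The winner is unchanged: still Y.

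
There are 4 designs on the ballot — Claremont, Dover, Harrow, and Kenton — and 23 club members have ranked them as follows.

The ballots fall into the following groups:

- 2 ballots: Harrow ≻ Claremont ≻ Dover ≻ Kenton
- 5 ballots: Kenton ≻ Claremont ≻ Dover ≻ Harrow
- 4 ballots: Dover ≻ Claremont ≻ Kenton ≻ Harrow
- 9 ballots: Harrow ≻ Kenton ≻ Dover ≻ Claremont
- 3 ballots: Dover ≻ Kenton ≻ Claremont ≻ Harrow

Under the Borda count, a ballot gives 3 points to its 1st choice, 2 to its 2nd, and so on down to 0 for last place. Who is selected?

Borda scores:
  Claremont: 2·2 + 5·2 + 4·2 + 9·0 + 3·1 = 25
  Dover: 2·1 + 5·1 + 4·3 + 9·1 + 3·3 = 37
  Harrow: 2·3 + 5·0 + 4·0 + 9·3 + 3·0 = 33
  Kenton: 2·0 + 5·3 + 4·1 + 9·2 + 3·2 = 43
Kenton has the highest total.

Kenton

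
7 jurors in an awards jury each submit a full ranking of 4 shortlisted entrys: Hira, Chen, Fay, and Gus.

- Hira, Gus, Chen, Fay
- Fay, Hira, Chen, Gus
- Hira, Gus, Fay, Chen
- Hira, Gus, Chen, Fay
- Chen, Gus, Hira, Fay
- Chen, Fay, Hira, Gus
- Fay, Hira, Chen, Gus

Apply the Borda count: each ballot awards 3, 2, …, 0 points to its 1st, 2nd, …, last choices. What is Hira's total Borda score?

Borda scores:
  Hira: 3 + 2 + 3 + 3 + 1 + 1 + 2 = 15
  Chen: 1 + 1 + 0 + 1 + 3 + 3 + 1 = 10
  Fay: 0 + 3 + 1 + 0 + 0 + 2 + 3 = 9
  Gus: 2 + 0 + 2 + 2 + 2 + 0 + 0 = 8

15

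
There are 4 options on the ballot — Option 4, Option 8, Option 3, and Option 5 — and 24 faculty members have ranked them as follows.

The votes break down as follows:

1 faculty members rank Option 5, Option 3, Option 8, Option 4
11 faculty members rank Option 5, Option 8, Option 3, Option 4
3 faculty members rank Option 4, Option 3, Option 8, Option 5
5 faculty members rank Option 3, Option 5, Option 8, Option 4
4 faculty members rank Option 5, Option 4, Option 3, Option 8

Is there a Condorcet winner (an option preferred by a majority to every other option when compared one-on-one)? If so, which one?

Option 5

Head-to-head results (24 voters total):
Option 4 vs Option 8: Option 8 wins 17–7.
Option 4 vs Option 3: Option 3 wins 17–7.
Option 4 vs Option 5: Option 5 wins 21–3.
Option 8 vs Option 3: Option 3 wins 13–11.
Option 8 vs Option 5: Option 5 wins 21–3.
Option 3 vs Option 5: Option 5 wins 16–8.
Option 5 beats each rival — Option 4 (21–3), Option 8 (21–3), Option 3 (16–8) — so Option 5 is the Condorcet winner.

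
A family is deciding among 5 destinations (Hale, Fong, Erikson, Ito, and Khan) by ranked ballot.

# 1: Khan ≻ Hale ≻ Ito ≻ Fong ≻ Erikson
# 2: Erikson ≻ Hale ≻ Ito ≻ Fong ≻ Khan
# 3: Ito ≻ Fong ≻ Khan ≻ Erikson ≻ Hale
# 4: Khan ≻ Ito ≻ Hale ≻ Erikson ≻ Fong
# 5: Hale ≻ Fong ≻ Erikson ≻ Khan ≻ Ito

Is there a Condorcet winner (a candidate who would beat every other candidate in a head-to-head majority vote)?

Head-to-head results (5 voters total):
Hale vs Fong: Hale wins 4–1.
Hale vs Erikson: Hale wins 3–2.
Hale vs Ito: Hale wins 3–2.
Hale vs Khan: Khan wins 3–2.
Fong vs Erikson: Fong wins 3–2.
Fong vs Ito: Ito wins 4–1.
Fong vs Khan: Fong wins 3–2.
Erikson vs Ito: Ito wins 3–2.
Erikson vs Khan: Khan wins 3–2.
Ito vs Khan: Khan wins 3–2.
No candidate beats all others: Hale beats Fong beats Khan beats Hale, a majority cycle.

No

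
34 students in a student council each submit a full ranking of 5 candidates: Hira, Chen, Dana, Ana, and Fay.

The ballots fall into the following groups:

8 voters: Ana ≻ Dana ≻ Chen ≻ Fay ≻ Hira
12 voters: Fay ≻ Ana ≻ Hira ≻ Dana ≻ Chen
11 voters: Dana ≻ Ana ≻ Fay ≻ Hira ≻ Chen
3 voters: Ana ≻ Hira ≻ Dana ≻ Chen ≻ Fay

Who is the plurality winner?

Fay

First-place vote totals:
  Hira: 0
  Chen: 0
  Dana: 11
  Ana: 11
  Fay: 12
Fay has the most first-place votes.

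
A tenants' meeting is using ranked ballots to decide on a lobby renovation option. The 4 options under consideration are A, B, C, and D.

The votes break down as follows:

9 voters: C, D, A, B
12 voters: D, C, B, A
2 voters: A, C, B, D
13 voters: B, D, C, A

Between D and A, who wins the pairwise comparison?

Ballots ranking D above A: 9+12+13 = 34.
Ballots ranking A above D: 2.
D wins the head-to-head, 34–2.

D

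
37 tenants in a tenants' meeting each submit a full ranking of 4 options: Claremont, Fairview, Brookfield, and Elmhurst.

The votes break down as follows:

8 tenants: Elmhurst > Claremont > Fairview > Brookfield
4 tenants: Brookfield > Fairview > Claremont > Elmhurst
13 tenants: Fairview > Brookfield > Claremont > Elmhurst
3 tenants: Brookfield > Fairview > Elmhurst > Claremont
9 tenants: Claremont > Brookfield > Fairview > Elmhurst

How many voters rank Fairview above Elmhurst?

Ballots ranking Fairview above Elmhurst: 4+13+3+9 = 29.
Ballots ranking Elmhurst above Fairview: 8.
So 29 of 37 voters prefer Fairview to Elmhurst.

29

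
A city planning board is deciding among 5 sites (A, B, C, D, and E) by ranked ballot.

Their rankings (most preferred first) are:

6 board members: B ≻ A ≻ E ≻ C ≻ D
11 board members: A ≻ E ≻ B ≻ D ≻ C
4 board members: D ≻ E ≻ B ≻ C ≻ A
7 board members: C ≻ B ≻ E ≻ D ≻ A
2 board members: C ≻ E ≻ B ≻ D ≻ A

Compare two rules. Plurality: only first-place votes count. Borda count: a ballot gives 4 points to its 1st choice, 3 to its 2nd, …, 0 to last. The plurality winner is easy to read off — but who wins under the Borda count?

Plurality first-place counts: A 11, B 6, C 9, D 4, E 0 → A.
Borda totals: A 62, B 79, C 46, D 36, E 77 → B.

B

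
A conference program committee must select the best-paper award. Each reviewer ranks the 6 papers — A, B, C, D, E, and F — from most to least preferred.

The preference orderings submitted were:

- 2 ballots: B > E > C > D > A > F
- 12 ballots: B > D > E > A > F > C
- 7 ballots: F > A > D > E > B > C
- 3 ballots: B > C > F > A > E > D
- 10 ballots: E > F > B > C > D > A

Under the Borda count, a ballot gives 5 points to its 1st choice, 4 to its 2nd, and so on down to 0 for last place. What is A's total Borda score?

60

Borda scores:
  A: 2·1 + 12·2 + 7·4 + 3·2 + 10·0 = 60
  B: 2·5 + 12·5 + 7·1 + 3·5 + 10·3 = 122
  C: 2·3 + 12·0 + 7·0 + 3·4 + 10·2 = 38
  D: 2·2 + 12·4 + 7·3 + 3·0 + 10·1 = 83
  E: 2·4 + 12·3 + 7·2 + 3·1 + 10·5 = 111
  F: 2·0 + 12·1 + 7·5 + 3·3 + 10·4 = 96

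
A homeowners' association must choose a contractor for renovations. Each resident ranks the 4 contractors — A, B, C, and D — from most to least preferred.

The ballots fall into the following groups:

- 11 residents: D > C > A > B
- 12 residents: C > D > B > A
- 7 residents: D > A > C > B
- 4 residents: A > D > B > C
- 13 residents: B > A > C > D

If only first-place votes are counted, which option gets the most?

D

First-place vote totals:
  A: 4
  B: 13
  C: 12
  D: 18
D has the most first-place votes.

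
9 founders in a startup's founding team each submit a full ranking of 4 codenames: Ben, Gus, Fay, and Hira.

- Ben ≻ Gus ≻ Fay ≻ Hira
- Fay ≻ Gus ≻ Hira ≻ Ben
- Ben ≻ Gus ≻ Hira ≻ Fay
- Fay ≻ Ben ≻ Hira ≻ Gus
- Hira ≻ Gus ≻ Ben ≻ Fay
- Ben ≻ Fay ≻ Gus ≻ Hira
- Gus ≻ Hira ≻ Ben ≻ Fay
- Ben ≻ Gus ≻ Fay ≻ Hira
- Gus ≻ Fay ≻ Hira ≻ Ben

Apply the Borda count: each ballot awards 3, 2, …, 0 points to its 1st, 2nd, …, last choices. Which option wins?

Gus

Borda scores:
  Ben: 3 + 0 + 3 + 2 + 1 + 3 + 1 + 3 + 0 = 16
  Gus: 2 + 2 + 2 + 0 + 2 + 1 + 3 + 2 + 3 = 17
  Fay: 1 + 3 + 0 + 3 + 0 + 2 + 0 + 1 + 2 = 12
  Hira: 0 + 1 + 1 + 1 + 3 + 0 + 2 + 0 + 1 = 9
Gus has the highest total.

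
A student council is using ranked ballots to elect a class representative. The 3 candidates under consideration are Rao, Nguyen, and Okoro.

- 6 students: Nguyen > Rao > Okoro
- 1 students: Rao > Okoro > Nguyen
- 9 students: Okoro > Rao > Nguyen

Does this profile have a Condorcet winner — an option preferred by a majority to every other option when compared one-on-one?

Head-to-head results (16 voters total):
Rao vs Nguyen: Rao wins 10–6.
Rao vs Okoro: Okoro wins 9–7.
Nguyen vs Okoro: Okoro wins 10–6.
Okoro beats each rival — Rao (9–7), Nguyen (10–6) — so Okoro is the Condorcet winner.

Yes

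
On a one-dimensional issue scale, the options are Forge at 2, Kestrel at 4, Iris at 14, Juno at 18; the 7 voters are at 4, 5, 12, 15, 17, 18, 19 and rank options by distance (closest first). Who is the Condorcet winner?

With single-peaked preferences on a line, the Condorcet winner is the candidate closest to the median voter.
The median voter (position 15) is closest to Iris at 14.
Check: Iris vs Juno — voters closer to Iris: 4 of 7.

Iris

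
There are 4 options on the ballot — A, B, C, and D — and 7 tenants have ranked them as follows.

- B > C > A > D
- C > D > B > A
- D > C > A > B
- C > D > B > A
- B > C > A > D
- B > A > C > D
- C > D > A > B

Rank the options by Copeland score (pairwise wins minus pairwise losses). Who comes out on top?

Pairwise results:
  A vs B: B wins 5–2.
  A vs C: C wins 6–1.
  A vs D: D wins 4–3.
  B vs C: C wins 4–3.
  B vs D: D wins 4–3.
  C vs D: C wins 6–1.
Copeland scores (wins − losses):
  A: 0 − 3 = -3
  B: 1 − 2 = -1
  C: 3 − 0 = 3
  D: 2 − 1 = 1
C has the best Copeland score.

C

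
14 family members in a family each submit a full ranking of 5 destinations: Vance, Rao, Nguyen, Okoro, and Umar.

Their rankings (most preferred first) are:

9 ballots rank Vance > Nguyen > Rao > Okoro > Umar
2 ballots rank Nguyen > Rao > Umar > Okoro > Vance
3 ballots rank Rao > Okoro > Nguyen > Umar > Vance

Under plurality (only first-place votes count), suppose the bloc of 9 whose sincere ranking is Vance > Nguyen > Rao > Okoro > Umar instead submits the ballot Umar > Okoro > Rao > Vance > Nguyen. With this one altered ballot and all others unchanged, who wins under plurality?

Umar

First-place totals with the altered ballot: Vance 0, Rao 3, Nguyen 2, Okoro 0, Umar 9.
The switch changes the winner from Vance to Umar.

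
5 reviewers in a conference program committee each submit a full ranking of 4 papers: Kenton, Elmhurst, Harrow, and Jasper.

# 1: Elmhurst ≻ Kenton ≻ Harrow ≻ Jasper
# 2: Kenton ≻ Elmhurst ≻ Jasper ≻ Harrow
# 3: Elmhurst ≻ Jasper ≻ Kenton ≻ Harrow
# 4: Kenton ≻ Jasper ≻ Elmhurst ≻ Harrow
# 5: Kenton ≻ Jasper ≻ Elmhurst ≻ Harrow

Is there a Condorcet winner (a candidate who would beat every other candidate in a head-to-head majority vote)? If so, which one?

Head-to-head results (5 voters total):
Kenton vs Elmhurst: Kenton wins 3–2.
Kenton vs Harrow: Kenton wins 5–0.
Kenton vs Jasper: Kenton wins 4–1.
Elmhurst vs Harrow: Elmhurst wins 5–0.
Elmhurst vs Jasper: Elmhurst wins 3–2.
Harrow vs Jasper: Jasper wins 4–1.
Kenton beats each rival — Elmhurst (3–2), Harrow (5–0), Jasper (4–1) — so Kenton is the Condorcet winner.

Kenton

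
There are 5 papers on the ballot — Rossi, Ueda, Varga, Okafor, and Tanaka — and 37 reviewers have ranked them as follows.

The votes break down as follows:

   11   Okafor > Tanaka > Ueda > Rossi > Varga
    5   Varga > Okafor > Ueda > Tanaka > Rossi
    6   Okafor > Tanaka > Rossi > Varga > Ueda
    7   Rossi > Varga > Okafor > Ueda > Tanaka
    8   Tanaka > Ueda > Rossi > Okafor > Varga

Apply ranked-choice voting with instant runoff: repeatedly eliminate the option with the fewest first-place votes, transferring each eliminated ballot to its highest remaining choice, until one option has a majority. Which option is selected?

Okafor

Round 1: Okafor 17, Tanaka 8, Rossi 7, Varga 5, Ueda 0. Ueda has the fewest and is eliminated.
Round 2: Okafor 17, Tanaka 8, Rossi 7, Varga 5. Varga has the fewest and is eliminated.
Round 3: Okafor 22, Tanaka 8, Rossi 7. Okafor has a majority.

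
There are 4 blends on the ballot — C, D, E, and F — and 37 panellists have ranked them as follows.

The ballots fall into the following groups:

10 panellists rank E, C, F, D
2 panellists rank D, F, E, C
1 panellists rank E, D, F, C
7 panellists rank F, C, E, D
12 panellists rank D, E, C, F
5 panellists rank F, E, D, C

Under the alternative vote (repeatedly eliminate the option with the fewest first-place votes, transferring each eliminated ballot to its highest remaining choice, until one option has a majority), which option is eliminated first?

C

Round 1: D 14, F 12, E 11, C 0. C has the fewest and is eliminated.
Round 2: D 14, F 12, E 11. E has the fewest and is eliminated.
Round 3: F 22, D 15. F has a majority.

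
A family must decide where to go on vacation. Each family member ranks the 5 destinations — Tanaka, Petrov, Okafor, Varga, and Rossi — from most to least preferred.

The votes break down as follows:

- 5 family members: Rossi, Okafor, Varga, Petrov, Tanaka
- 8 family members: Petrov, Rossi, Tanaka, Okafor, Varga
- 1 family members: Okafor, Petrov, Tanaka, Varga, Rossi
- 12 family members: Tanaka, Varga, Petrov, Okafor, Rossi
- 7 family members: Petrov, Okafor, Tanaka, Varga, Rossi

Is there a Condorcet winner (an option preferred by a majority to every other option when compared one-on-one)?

No

Head-to-head results (33 voters total):
Tanaka vs Petrov: Petrov wins 21–12.
Tanaka vs Okafor: Tanaka wins 20–13.
Tanaka vs Varga: Tanaka wins 28–5.
Tanaka vs Rossi: Tanaka wins 20–13.
Petrov vs Okafor: Petrov wins 27–6.
Petrov vs Varga: Varga wins 17–16.
Petrov vs Rossi: Petrov wins 28–5.
Okafor vs Varga: Okafor wins 21–12.
Okafor vs Rossi: Okafor wins 20–13.
Varga vs Rossi: Varga wins 20–13.
No candidate beats all others: Tanaka beats Varga beats Petrov beats Tanaka, a majority cycle.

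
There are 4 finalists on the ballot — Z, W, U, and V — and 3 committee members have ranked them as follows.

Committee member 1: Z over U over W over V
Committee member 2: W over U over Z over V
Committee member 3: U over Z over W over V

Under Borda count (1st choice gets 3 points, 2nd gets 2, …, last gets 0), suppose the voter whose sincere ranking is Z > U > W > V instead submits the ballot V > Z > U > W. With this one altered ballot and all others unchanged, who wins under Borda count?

Borda totals with the altered ballot: Z 5, W 4, U 6, V 3.
The winner is unchanged: still U.

U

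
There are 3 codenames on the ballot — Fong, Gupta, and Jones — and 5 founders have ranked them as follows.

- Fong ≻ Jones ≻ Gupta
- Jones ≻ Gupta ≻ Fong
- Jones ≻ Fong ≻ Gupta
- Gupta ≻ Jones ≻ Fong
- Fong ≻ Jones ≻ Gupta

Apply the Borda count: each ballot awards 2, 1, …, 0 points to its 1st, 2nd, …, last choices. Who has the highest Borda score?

Borda scores:
  Fong: 2 + 0 + 1 + 0 + 2 = 5
  Gupta: 0 + 1 + 0 + 2 + 0 = 3
  Jones: 1 + 2 + 2 + 1 + 1 = 7
Jones has the highest total.

Jones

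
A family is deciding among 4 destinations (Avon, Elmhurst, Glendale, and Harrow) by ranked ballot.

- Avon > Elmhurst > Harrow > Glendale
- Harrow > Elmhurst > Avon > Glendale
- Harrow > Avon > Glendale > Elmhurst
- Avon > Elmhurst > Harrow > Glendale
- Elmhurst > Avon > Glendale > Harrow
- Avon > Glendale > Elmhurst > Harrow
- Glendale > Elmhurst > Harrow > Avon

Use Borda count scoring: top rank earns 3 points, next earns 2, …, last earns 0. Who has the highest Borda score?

Borda scores:
  Avon: 3 + 1 + 2 + 3 + 2 + 3 + 0 = 14
  Elmhurst: 2 + 2 + 0 + 2 + 3 + 1 + 2 = 12
  Glendale: 0 + 0 + 1 + 0 + 1 + 2 + 3 = 7
  Harrow: 1 + 3 + 3 + 1 + 0 + 0 + 1 = 9
Avon has the highest total.

Avon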